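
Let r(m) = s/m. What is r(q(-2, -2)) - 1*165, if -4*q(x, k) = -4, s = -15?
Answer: -180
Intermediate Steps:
q(x, k) = 1 (q(x, k) = -1/4*(-4) = 1)
r(m) = -15/m
r(q(-2, -2)) - 1*165 = -15/1 - 1*165 = -15*1 - 165 = -15 - 165 = -180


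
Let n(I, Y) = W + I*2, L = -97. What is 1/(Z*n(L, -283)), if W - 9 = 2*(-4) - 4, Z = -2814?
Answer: 1/554358 ≈ 1.8039e-6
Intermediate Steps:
W = -3 (W = 9 + (2*(-4) - 4) = 9 + (-8 - 4) = 9 - 12 = -3)
n(I, Y) = -3 + 2*I (n(I, Y) = -3 + I*2 = -3 + 2*I)
1/(Z*n(L, -283)) = 1/((-2814)*(-3 + 2*(-97))) = -1/(2814*(-3 - 194)) = -1/2814/(-197) = -1/2814*(-1/197) = 1/554358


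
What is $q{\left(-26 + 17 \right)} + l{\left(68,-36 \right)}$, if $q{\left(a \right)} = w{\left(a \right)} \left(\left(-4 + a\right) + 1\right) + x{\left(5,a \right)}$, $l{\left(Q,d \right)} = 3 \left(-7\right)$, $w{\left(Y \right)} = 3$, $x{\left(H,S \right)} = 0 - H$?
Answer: $-62$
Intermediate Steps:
$x{\left(H,S \right)} = - H$
$l{\left(Q,d \right)} = -21$
$q{\left(a \right)} = -14 + 3 a$ ($q{\left(a \right)} = 3 \left(\left(-4 + a\right) + 1\right) - 5 = 3 \left(-3 + a\right) - 5 = \left(-9 + 3 a\right) - 5 = -14 + 3 a$)
$q{\left(-26 + 17 \right)} + l{\left(68,-36 \right)} = \left(-14 + 3 \left(-26 + 17\right)\right) - 21 = \left(-14 + 3 \left(-9\right)\right) - 21 = \left(-14 - 27\right) - 21 = -41 - 21 = -62$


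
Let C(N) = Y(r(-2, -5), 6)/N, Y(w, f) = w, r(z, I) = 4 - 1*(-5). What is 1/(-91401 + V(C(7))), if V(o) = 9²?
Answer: -1/91320 ≈ -1.0951e-5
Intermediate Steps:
r(z, I) = 9 (r(z, I) = 4 + 5 = 9)
C(N) = 9/N
V(o) = 81
1/(-91401 + V(C(7))) = 1/(-91401 + 81) = 1/(-91320) = -1/91320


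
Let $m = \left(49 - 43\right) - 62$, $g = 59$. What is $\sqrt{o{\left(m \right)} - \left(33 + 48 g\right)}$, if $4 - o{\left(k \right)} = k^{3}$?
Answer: $3 \sqrt{19195} \approx 415.64$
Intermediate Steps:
$m = -56$ ($m = 6 - 62 = -56$)
$o{\left(k \right)} = 4 - k^{3}$
$\sqrt{o{\left(m \right)} - \left(33 + 48 g\right)} = \sqrt{\left(4 - \left(-56\right)^{3}\right) - 2865} = \sqrt{\left(4 - -175616\right) - 2865} = \sqrt{\left(4 + 175616\right) - 2865} = \sqrt{175620 - 2865} = \sqrt{172755} = 3 \sqrt{19195}$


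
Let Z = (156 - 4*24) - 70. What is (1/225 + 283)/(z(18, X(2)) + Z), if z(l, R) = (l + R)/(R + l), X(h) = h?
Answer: -63676/2025 ≈ -31.445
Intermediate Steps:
z(l, R) = 1 (z(l, R) = (R + l)/(R + l) = 1)
Z = -10 (Z = (156 - 96) - 70 = 60 - 70 = -10)
(1/225 + 283)/(z(18, X(2)) + Z) = (1/225 + 283)/(1 - 10) = (1/225 + 283)/(-9) = (63676/225)*(-⅑) = -63676/2025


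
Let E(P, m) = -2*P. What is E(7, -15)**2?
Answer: 196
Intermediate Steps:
E(7, -15)**2 = (-2*7)**2 = (-14)**2 = 196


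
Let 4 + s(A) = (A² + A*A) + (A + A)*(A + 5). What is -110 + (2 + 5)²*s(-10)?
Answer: 14394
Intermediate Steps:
s(A) = -4 + 2*A² + 2*A*(5 + A) (s(A) = -4 + ((A² + A*A) + (A + A)*(A + 5)) = -4 + ((A² + A²) + (2*A)*(5 + A)) = -4 + (2*A² + 2*A*(5 + A)) = -4 + 2*A² + 2*A*(5 + A))
-110 + (2 + 5)²*s(-10) = -110 + (2 + 5)²*(-4 + 4*(-10)² + 10*(-10)) = -110 + 7²*(-4 + 4*100 - 100) = -110 + 49*(-4 + 400 - 100) = -110 + 49*296 = -110 + 14504 = 14394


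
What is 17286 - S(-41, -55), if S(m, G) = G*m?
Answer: 15031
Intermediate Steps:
17286 - S(-41, -55) = 17286 - (-55)*(-41) = 17286 - 1*2255 = 17286 - 2255 = 15031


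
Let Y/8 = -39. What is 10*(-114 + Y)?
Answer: -4260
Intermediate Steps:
Y = -312 (Y = 8*(-39) = -312)
10*(-114 + Y) = 10*(-114 - 312) = 10*(-426) = -4260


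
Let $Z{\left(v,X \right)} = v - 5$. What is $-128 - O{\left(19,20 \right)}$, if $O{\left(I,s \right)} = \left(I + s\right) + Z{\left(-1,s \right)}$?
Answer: $-161$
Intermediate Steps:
$Z{\left(v,X \right)} = -5 + v$ ($Z{\left(v,X \right)} = v - 5 = -5 + v$)
$O{\left(I,s \right)} = -6 + I + s$ ($O{\left(I,s \right)} = \left(I + s\right) - 6 = -6 + I + s$)
$-128 - O{\left(19,20 \right)} = -128 - \left(-6 + 19 + 20\right) = -128 - 33 = -161$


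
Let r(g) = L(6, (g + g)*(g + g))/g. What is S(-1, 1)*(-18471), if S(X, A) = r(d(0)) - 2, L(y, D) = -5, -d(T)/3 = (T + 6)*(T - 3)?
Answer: 695741/18 ≈ 38652.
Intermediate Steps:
d(T) = -3*(-3 + T)*(6 + T) (d(T) = -3*(T + 6)*(T - 3) = -3*(6 + T)*(-3 + T) = -3*(-3 + T)*(6 + T))
r(g) = -5/g
S(X, A) = -113/54 (S(X, A) = -5/(54 - 9*0 - 3*0**2) - 2 = -5/(54 + 0 - 3*0) - 2 = -5/(54 + 0 + 0) - 2 = -5/54 - 2 = -113/54)
S(-1, 1)*(-18471) = -113/54*(-18471) = 695741/18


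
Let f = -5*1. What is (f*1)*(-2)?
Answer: 10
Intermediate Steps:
f = -5
(f*1)*(-2) = -5*1*(-2) = -5*(-2) = 10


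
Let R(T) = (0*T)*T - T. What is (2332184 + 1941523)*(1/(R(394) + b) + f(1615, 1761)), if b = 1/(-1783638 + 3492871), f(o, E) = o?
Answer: 1549361727873076358/224479267 ≈ 6.9020e+9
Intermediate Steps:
b = 1/1709233 ≈ 5.8506e-7
R(T) = -T (R(T) = 0*T - T = 0 - T = -T)
(2332184 + 1941523)*(1/(R(394) + b) + f(1615, 1761)) = (2332184 + 1941523)*(1/(-1*394 + 1/1709233) + 1615) = 4273707*(1/(-394 + 1/1709233) + 1615) = 4273707*(1/(-673437801/1709233) + 1615) = 4273707*(-1709233/673437801 + 1615) = 4273707*(1087600339382/673437801) = 1549361727873076358/224479267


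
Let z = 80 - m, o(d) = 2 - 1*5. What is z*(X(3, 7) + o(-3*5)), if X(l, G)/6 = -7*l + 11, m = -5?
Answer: -5355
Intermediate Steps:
o(d) = -3 (o(d) = 2 - 5 = -3)
X(l, G) = 66 - 42*l (X(l, G) = 6*(-7*l + 11) = 6*(11 - 7*l) = 66 - 42*l)
z = 85 (z = 80 - 1*(-5) = 80 + 5 = 85)
z*(X(3, 7) + o(-3*5)) = 85*((66 - 42*3) - 3) = 85*((66 - 126) - 3) = 85*(-60 - 3) = 85*(-63) = -5355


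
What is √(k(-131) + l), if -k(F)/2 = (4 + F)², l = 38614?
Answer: 2*√1589 ≈ 79.724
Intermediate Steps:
k(F) = -2*(4 + F)²
√(k(-131) + l) = √(-2*(4 - 131)² + 38614) = √(-2*(-127)² + 38614) = √(-2*16129 + 38614) = √(-32258 + 38614) = √6356 = 2*√1589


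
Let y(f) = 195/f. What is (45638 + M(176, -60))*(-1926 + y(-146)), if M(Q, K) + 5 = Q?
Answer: -12890240319/146 ≈ -8.8289e+7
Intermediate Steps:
M(Q, K) = -5 + Q
(45638 + M(176, -60))*(-1926 + y(-146)) = (45638 + (-5 + 176))*(-1926 + 195/(-146)) = (45638 + 171)*(-1926 + 195*(-1/146)) = 45809*(-1926 - 195/146) = 45809*(-281391/146) = -12890240319/146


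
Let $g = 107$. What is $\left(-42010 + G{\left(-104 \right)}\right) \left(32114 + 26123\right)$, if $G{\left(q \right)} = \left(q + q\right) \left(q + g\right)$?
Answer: $-2482876258$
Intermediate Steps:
$G{\left(q \right)} = 2 q \left(107 + q\right)$ ($G{\left(q \right)} = \left(q + q\right) \left(q + 107\right) = 2 q \left(107 + q\right)$)
$\left(-42010 + G{\left(-104 \right)}\right) \left(32114 + 26123\right) = \left(-42010 + 2 \left(-104\right) \left(107 - 104\right)\right) \left(32114 + 26123\right) = \left(-42010 + 2 \left(-104\right) 3\right) 58237 = \left(-42010 - 624\right) 58237 = \left(-42634\right) 58237 = -2482876258$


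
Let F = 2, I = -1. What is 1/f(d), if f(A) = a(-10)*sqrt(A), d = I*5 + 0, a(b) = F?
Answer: -I*sqrt(5)/10 ≈ -0.22361*I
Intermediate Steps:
a(b) = 2
d = -5 (d = -1*5 + 0 = -5 + 0 = -5)
f(A) = 2*sqrt(A)
1/f(d) = 1/(2*sqrt(-5)) = 1/(2*(I*sqrt(5))) = 1/(2*I*sqrt(5)) = -I*sqrt(5)/10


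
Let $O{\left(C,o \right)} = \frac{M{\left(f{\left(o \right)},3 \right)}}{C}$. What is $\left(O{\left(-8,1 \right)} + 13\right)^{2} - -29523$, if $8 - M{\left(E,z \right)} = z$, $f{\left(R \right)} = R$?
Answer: $\frac{1899273}{64} \approx 29676.0$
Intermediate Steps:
$M{\left(E,z \right)} = 8 - z$
$O{\left(C,o \right)} = \frac{5}{C}$ ($O{\left(C,o \right)} = \frac{8 - 3}{C} = \frac{5}{C}$)
$\left(O{\left(-8,1 \right)} + 13\right)^{2} - -29523 = \left(\frac{5}{-8} + 13\right)^{2} - -29523 = \left(5 \left(- \frac{1}{8}\right) + 13\right)^{2} + 29523 = \left(- \frac{5}{8} + 13\right)^{2} + 29523 = \left(\frac{99}{8}\right)^{2} + 29523 = \frac{9801}{64} + 29523 = \frac{1899273}{64}$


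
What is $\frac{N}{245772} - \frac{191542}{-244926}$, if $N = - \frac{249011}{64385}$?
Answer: $\frac{168383633729503}{215317579203540} \approx 0.78202$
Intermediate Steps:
$N = - \frac{249011}{64385}$ ($N = \left(-249011\right) \frac{1}{64385} = - \frac{249011}{64385} \approx -3.8675$)
$\frac{N}{245772} - \frac{191542}{-244926} = - \frac{249011}{64385 \cdot 245772} - \frac{191542}{-244926} = \left(- \frac{249011}{64385}\right) \frac{1}{245772} - - \frac{95771}{122463} = - \frac{249011}{15824030220} + \frac{95771}{122463} = \frac{168383633729503}{215317579203540}$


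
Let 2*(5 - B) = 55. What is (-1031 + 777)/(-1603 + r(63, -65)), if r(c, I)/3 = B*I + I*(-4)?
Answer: -508/7129 ≈ -0.071258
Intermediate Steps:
B = -45/2 (B = 5 - ½*55 = 5 - 55/2 = -45/2 ≈ -22.500)
r(c, I) = -159*I/2 (r(c, I) = 3*(-45*I/2 + I*(-4)) = 3*(-45*I/2 - 4*I) = 3*(-53*I/2) = -159*I/2)
(-1031 + 777)/(-1603 + r(63, -65)) = (-1031 + 777)/(-1603 - 159/2*(-65)) = -254/(-1603 + 10335/2) = -254/7129/2 = -254*2/7129 = -508/7129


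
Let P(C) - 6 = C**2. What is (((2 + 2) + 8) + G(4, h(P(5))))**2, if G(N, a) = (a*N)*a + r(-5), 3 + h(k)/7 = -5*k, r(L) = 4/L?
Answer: 598525264730176/25 ≈ 2.3941e+13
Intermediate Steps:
P(C) = 6 + C**2
h(k) = -21 - 35*k (h(k) = -21 + 7*(-5*k) = -21 - 35*k)
G(N, a) = -4/5 + N*a**2 (G(N, a) = (a*N)*a + 4/(-5) = (N*a)*a + 4*(-1/5) = N*a**2 - 4/5 = -4/5 + N*a**2)
(((2 + 2) + 8) + G(4, h(P(5))))**2 = (((2 + 2) + 8) + (-4/5 + 4*(-21 - 35*(6 + 5**2))**2))**2 = ((4 + 8) + (-4/5 + 4*(-21 - 35*(6 + 25))**2))**2 = (12 + (-4/5 + 4*(-21 - 35*31)**2))**2 = (12 + (-4/5 + 4*(-21 - 1085)**2))**2 = (12 + (-4/5 + 4*(-1106)**2))**2 = (12 + (-4/5 + 4*1223236))**2 = (12 + (-4/5 + 4892944))**2 = (12 + 24464716/5)**2 = (24464776/5)**2 = 598525264730176/25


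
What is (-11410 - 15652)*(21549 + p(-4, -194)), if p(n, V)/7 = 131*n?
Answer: -483895622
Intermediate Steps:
p(n, V) = 917*n (p(n, V) = 7*(131*n) = 917*n)
(-11410 - 15652)*(21549 + p(-4, -194)) = (-11410 - 15652)*(21549 + 917*(-4)) = -27062*(21549 - 3668) = -27062*17881 = -483895622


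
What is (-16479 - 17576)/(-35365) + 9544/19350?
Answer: 99648781/68431275 ≈ 1.4562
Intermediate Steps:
(-16479 - 17576)/(-35365) + 9544/19350 = -34055*(-1/35365) + 9544*(1/19350) = 6811/7073 + 4772/9675 = 99648781/68431275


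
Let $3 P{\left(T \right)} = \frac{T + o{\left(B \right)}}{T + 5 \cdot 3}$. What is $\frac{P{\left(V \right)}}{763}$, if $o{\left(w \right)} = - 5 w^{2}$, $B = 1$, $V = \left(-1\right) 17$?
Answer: $\frac{11}{2289} \approx 0.0048056$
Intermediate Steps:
$V = -17$
$P{\left(T \right)} = \frac{-5 + T}{3 \left(15 + T\right)}$ ($P{\left(T \right)} = \frac{\left(T - 5 \cdot 1^{2}\right) \frac{1}{T + 5 \cdot 3}}{3} = \frac{\left(T - 5\right) \frac{1}{T + 15}}{3} = \frac{\left(T - 5\right) \frac{1}{15 + T}}{3} = \frac{\left(-5 + T\right) \frac{1}{15 + T}}{3} = \frac{\frac{1}{15 + T} \left(-5 + T\right)}{3} = \frac{-5 + T}{3 \left(15 + T\right)}$)
$\frac{P{\left(V \right)}}{763} = \frac{\frac{1}{3} \frac{1}{15 - 17} \left(-5 - 17\right)}{763} = \frac{1}{3} \frac{1}{-2} \left(-22\right) \frac{1}{763} = \frac{1}{3} \left(- \frac{1}{2}\right) \left(-22\right) \frac{1}{763} = \frac{11}{3} \cdot \frac{1}{763} = \frac{11}{2289}$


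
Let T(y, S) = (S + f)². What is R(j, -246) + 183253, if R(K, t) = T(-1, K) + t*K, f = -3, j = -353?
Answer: 396827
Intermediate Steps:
T(y, S) = (-3 + S)² (T(y, S) = (S - 3)² = (-3 + S)²)
R(K, t) = (-3 + K)² + K*t (R(K, t) = (-3 + K)² + t*K = (-3 + K)² + K*t)
R(j, -246) + 183253 = ((-3 - 353)² - 353*(-246)) + 183253 = ((-356)² + 86838) + 183253 = (126736 + 86838) + 183253 = 213574 + 183253 = 396827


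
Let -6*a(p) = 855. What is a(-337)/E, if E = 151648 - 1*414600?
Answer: 285/525904 ≈ 0.00054192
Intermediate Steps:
E = -262952 (E = 151648 - 414600 = -262952)
a(p) = -285/2 (a(p) = -⅙*855 = -285/2)
a(-337)/E = -285/2/(-262952) = -285/2*(-1/262952) = 285/525904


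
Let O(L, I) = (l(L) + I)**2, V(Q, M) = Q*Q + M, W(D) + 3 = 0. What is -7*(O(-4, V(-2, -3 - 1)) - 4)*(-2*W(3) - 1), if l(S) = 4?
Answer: -420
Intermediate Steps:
W(D) = -3 (W(D) = -3 + 0 = -3)
V(Q, M) = M + Q**2 (V(Q, M) = Q**2 + M = M + Q**2)
O(L, I) = (4 + I)**2
-7*(O(-4, V(-2, -3 - 1)) - 4)*(-2*W(3) - 1) = -7*((4 + ((-3 - 1) + (-2)**2))**2 - 4)*(-2*(-3) - 1) = -7*((4 + (-4 + 4))**2 - 4)*(6 - 1) = -7*((4 + 0)**2 - 4)*5 = -7*(4**2 - 4)*5 = -7*(16 - 4)*5 = -84*5 = -7*60 = -420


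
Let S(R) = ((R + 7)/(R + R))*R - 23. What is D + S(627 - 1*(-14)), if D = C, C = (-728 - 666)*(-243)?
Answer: 339043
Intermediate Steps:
S(R) = -39/2 + R/2 (S(R) = ((7 + R)/((2*R)))*R - 23 = ((7 + R)*(1/(2*R)))*R - 23 = ((7 + R)/(2*R))*R - 23 = (7/2 + R/2) - 23 = -39/2 + R/2)
C = 338742 (C = -1394*(-243) = 338742)
D = 338742
D + S(627 - 1*(-14)) = 338742 + (-39/2 + (627 - 1*(-14))/2) = 338742 + (-39/2 + (627 + 14)/2) = 338742 + (-39/2 + (½)*641) = 338742 + (-39/2 + 641/2) = 338742 + 301 = 339043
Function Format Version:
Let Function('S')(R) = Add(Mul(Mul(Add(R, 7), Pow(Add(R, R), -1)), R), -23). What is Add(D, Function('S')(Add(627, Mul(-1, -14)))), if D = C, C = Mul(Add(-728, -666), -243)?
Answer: 339043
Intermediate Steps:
Function('S')(R) = Add(Rational(-39, 2), Mul(Rational(1, 2), R)) (Function('S')(R) = Add(Mul(Mul(Add(7, R), Pow(Mul(2, R), -1)), R), -23) = Add(Mul(Mul(Add(7, R), Mul(Rational(1, 2), Pow(R, -1))), R), -23) = Add(Mul(Mul(Rational(1, 2), Pow(R, -1), Add(7, R)), R), -23) = Add(Add(Rational(7, 2), Mul(Rational(1, 2), R)), -23) = Add(Rational(-39, 2), Mul(Rational(1, 2), R)))
C = 338742 (C = Mul(-1394, -243) = 338742)
D = 338742
Add(D, Function('S')(Add(627, Mul(-1, -14)))) = Add(338742, Add(Rational(-39, 2), Mul(Rational(1, 2), Add(627, Mul(-1, -14))))) = Add(338742, Add(Rational(-39, 2), Mul(Rational(1, 2), Add(627, 14)))) = Add(338742, Add(Rational(-39, 2), Mul(Rational(1, 2), 641))) = Add(338742, Add(Rational(-39, 2), Rational(641, 2))) = Add(338742, 301) = 339043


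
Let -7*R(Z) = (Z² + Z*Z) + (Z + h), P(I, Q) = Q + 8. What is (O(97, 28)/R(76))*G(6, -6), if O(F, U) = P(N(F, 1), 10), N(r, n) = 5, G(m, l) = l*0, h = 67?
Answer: 0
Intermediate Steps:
G(m, l) = 0
P(I, Q) = 8 + Q
O(F, U) = 18 (O(F, U) = 8 + 10 = 18)
R(Z) = -67/7 - 2*Z²/7 - Z/7 (R(Z) = -((Z² + Z*Z) + (Z + 67))/7 = -((Z² + Z²) + (67 + Z))/7 = -(2*Z² + (67 + Z))/7 = -(67 + Z + 2*Z²)/7 = -67/7 - 2*Z²/7 - Z/7)
(O(97, 28)/R(76))*G(6, -6) = (18/(-67/7 - 2/7*76² - ⅐*76))*0 = (18/(-67/7 - 2/7*5776 - 76/7))*0 = (18/(-67/7 - 11552/7 - 76/7))*0 = (18/(-11695/7))*0 = (18*(-7/11695))*0 = -126/11695*0 = 0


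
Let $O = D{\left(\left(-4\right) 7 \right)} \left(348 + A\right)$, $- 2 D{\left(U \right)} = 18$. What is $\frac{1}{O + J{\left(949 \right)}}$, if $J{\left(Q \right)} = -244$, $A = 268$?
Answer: $- \frac{1}{5788} \approx -0.00017277$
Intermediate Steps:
$D{\left(U \right)} = -9$ ($D{\left(U \right)} = \left(- \frac{1}{2}\right) 18 = -9$)
$O = -5544$ ($O = - 9 \left(348 + 268\right) = \left(-9\right) 616 = -5544$)
$\frac{1}{O + J{\left(949 \right)}} = \frac{1}{-5544 - 244} = \frac{1}{-5788} = - \frac{1}{5788}$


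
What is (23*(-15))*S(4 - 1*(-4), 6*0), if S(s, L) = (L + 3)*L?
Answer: 0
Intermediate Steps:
S(s, L) = L*(3 + L) (S(s, L) = (3 + L)*L = L*(3 + L))
(23*(-15))*S(4 - 1*(-4), 6*0) = (23*(-15))*((6*0)*(3 + 6*0)) = -0*(3 + 0) = -0*3 = -345*0 = 0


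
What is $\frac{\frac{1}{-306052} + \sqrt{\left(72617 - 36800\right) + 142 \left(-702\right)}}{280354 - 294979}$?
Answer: $\frac{1}{4476010500} - \frac{i \sqrt{63867}}{14625} \approx 2.2341 \cdot 10^{-10} - 0.01728 i$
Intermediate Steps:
$\frac{\frac{1}{-306052} + \sqrt{\left(72617 - 36800\right) + 142 \left(-702\right)}}{280354 - 294979} = \frac{- \frac{1}{306052} + \sqrt{\left(72617 - 36800\right) - 99684}}{-14625} = \left(- \frac{1}{306052} + \sqrt{35817 - 99684}\right) \left(- \frac{1}{14625}\right) = \left(- \frac{1}{306052} + \sqrt{-63867}\right) \left(- \frac{1}{14625}\right) = \left(- \frac{1}{306052} + i \sqrt{63867}\right) \left(- \frac{1}{14625}\right) = \frac{1}{4476010500} - \frac{i \sqrt{63867}}{14625}$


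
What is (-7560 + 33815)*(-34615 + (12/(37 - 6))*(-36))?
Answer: -28184663735/31 ≈ -9.0918e+8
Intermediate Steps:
(-7560 + 33815)*(-34615 + (12/(37 - 6))*(-36)) = 26255*(-34615 + (12/31)*(-36)) = 26255*(-34615 - 432/31) = 26255*(-1073497/31) = -28184663735/31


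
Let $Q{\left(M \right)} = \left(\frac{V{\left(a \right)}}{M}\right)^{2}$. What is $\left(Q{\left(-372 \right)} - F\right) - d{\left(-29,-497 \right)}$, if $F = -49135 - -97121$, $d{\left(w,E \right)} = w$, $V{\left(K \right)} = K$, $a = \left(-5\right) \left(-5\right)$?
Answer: $- \frac{6636480863}{138384} \approx -47957.0$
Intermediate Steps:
$a = 25$
$F = 47986$ ($F = -49135 + 97121 = 47986$)
$Q{\left(M \right)} = \frac{625}{M^{2}}$ ($Q{\left(M \right)} = \left(\frac{25}{M}\right)^{2} = \frac{625}{M^{2}}$)
$\left(Q{\left(-372 \right)} - F\right) - d{\left(-29,-497 \right)} = \left(\frac{625}{138384} - 47986\right) - -29 = \left(625 \cdot \frac{1}{138384} - 47986\right) + 29 = \left(\frac{625}{138384} - 47986\right) + 29 = - \frac{6640493999}{138384} + 29 = - \frac{6636480863}{138384}$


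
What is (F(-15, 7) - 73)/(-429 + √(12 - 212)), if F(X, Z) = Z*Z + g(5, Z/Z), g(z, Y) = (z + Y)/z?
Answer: 48906/921205 + 228*I*√2/184241 ≈ 0.053089 + 0.0017501*I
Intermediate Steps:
g(z, Y) = (Y + z)/z
F(X, Z) = 6/5 + Z² (F(X, Z) = Z*Z + (Z/Z + 5)/5 = Z² + (1 + 5)/5 = Z² + (⅕)*6 = Z² + 6/5 = 6/5 + Z²)
(F(-15, 7) - 73)/(-429 + √(12 - 212)) = ((6/5 + 7²) - 73)/(-429 + √(12 - 212)) = ((6/5 + 49) - 73)/(-429 + √(-200)) = (251/5 - 73)/(-429 + 10*I*√2) = -114/(5*(-429 + 10*I*√2))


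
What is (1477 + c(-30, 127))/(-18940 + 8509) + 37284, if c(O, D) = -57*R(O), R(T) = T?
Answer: 388906217/10431 ≈ 37284.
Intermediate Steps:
c(O, D) = -57*O
(1477 + c(-30, 127))/(-18940 + 8509) + 37284 = (1477 - 57*(-30))/(-18940 + 8509) + 37284 = (1477 + 1710)/(-10431) + 37284 = 3187*(-1/10431) + 37284 = -3187/10431 + 37284 = 388906217/10431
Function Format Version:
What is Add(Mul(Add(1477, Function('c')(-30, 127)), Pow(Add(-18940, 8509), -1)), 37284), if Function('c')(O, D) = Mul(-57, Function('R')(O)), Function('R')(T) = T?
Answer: Rational(388906217, 10431) ≈ 37284.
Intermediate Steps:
Function('c')(O, D) = Mul(-57, O)
Add(Mul(Add(1477, Function('c')(-30, 127)), Pow(Add(-18940, 8509), -1)), 37284) = Add(Mul(Add(1477, Mul(-57, -30)), Pow(Add(-18940, 8509), -1)), 37284) = Add(Mul(Add(1477, 1710), Pow(-10431, -1)), 37284) = Add(Mul(3187, Rational(-1, 10431)), 37284) = Add(Rational(-3187, 10431), 37284) = Rational(388906217, 10431)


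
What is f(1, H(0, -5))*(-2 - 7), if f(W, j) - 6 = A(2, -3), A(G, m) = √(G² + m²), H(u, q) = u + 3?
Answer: -54 - 9*√13 ≈ -86.450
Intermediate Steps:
H(u, q) = 3 + u
f(W, j) = 6 + √13 (f(W, j) = 6 + √(2² + (-3)²) = 6 + √(4 + 9) = 6 + √13)
f(1, H(0, -5))*(-2 - 7) = (6 + √13)*(-2 - 7) = (6 + √13)*(-9) = -54 - 9*√13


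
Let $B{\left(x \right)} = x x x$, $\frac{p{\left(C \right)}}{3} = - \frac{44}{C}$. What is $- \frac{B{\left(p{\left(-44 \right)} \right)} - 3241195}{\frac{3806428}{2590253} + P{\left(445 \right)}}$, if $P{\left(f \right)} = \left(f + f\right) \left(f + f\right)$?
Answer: $\frac{524715320969}{128233950483} \approx 4.0919$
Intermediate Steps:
$P{\left(f \right)} = 4 f^{2}$ ($P{\left(f \right)} = 2 f 2 f = 4 f^{2}$)
$p{\left(C \right)} = - \frac{132}{C}$ ($p{\left(C \right)} = 3 \left(- \frac{44}{C}\right) = - \frac{132}{C}$)
$B{\left(x \right)} = x^{3}$ ($B{\left(x \right)} = x^{2} x = x^{3}$)
$- \frac{B{\left(p{\left(-44 \right)} \right)} - 3241195}{\frac{3806428}{2590253} + P{\left(445 \right)}} = - \frac{\left(- \frac{132}{-44}\right)^{3} - 3241195}{\frac{3806428}{2590253} + 4 \cdot 445^{2}} = - \frac{\left(\left(-132\right) \left(- \frac{1}{44}\right)\right)^{3} - 3241195}{3806428 \cdot \frac{1}{2590253} + 4 \cdot 198025} = - \frac{3^{3} - 3241195}{\frac{3806428}{2590253} + 792100} = - \frac{27 - 3241195}{\frac{2051743207728}{2590253}} = - \frac{\left(-3241168\right) 2590253}{2051743207728} = \left(-1\right) \left(- \frac{524715320969}{128233950483}\right) = \frac{524715320969}{128233950483}$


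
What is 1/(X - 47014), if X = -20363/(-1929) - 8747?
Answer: -1929/107542606 ≈ -1.7937e-5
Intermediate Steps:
X = -16852600/1929 (X = -20363*(-1/1929) - 8747 = 20363/1929 - 8747 = -16852600/1929 ≈ -8736.4)
1/(X - 47014) = 1/(-16852600/1929 - 47014) = 1/(-107542606/1929) = -1929/107542606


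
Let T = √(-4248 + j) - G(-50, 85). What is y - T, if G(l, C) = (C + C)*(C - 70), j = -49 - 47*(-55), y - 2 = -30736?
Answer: -28184 - 4*I*√107 ≈ -28184.0 - 41.376*I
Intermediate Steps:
y = -30734 (y = 2 - 30736 = -30734)
j = 2536 (j = -49 + 2585 = 2536)
G(l, C) = 2*C*(-70 + C) (G(l, C) = (2*C)*(-70 + C) = 2*C*(-70 + C))
T = -2550 + 4*I*√107 (T = √(-4248 + 2536) - 2*85*(-70 + 85) = √(-1712) - 2*85*15 = 4*I*√107 - 1*2550 = 4*I*√107 - 2550 = -2550 + 4*I*√107 ≈ -2550.0 + 41.376*I)
y - T = -30734 - (-2550 + 4*I*√107) = -30734 + (2550 - 4*I*√107) = -28184 - 4*I*√107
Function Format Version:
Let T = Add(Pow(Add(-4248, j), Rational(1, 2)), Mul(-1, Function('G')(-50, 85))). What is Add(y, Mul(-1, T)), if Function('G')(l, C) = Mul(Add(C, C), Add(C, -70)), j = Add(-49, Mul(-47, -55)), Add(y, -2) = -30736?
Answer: Add(-28184, Mul(-4, I, Pow(107, Rational(1, 2)))) ≈ Add(-28184., Mul(-41.376, I))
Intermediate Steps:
y = -30734 (y = Add(2, -30736) = -30734)
j = 2536 (j = Add(-49, 2585) = 2536)
Function('G')(l, C) = Mul(2, C, Add(-70, C)) (Function('G')(l, C) = Mul(Mul(2, C), Add(-70, C)) = Mul(2, C, Add(-70, C)))
T = Add(-2550, Mul(4, I, Pow(107, Rational(1, 2)))) (T = Add(Pow(Add(-4248, 2536), Rational(1, 2)), Mul(-1, Mul(2, 85, Add(-70, 85)))) = Add(Pow(-1712, Rational(1, 2)), Mul(-1, Mul(2, 85, 15))) = Add(Mul(4, I, Pow(107, Rational(1, 2))), Mul(-1, 2550)) = Add(Mul(4, I, Pow(107, Rational(1, 2))), -2550) = Add(-2550, Mul(4, I, Pow(107, Rational(1, 2)))) ≈ Add(-2550.0, Mul(41.376, I)))
Add(y, Mul(-1, T)) = Add(-30734, Mul(-1, Add(-2550, Mul(4, I, Pow(107, Rational(1, 2)))))) = Add(-30734, Add(2550, Mul(-4, I, Pow(107, Rational(1, 2))))) = Add(-28184, Mul(-4, I, Pow(107, Rational(1, 2))))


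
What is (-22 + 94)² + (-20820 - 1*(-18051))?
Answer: 2415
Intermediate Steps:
(-22 + 94)² + (-20820 - 1*(-18051)) = 72² + (-20820 + 18051) = 5184 - 2769 = 2415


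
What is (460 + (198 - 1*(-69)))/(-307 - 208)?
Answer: -727/515 ≈ -1.4116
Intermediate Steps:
(460 + (198 - 1*(-69)))/(-307 - 208) = (460 + (198 + 69))/(-515) = (460 + 267)*(-1/515) = 727*(-1/515) = -727/515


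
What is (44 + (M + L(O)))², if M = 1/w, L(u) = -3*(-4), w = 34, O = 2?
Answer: 3629025/1156 ≈ 3139.3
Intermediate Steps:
L(u) = 12
M = 1/34 ≈ 0.029412
(44 + (M + L(O)))² = (44 + (1/34 + 12))² = (44 + 409/34)² = (1905/34)² = 3629025/1156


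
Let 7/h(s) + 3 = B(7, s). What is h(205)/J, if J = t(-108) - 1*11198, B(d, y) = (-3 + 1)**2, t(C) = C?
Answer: -7/11306 ≈ -0.00061914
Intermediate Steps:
B(d, y) = 4 (B(d, y) = (-2)**2 = 4)
J = -11306 (J = -108 - 1*11198 = -108 - 11198 = -11306)
h(s) = 7 (h(s) = 7/(-3 + 4) = 7/1 = 7*1 = 7)
h(205)/J = 7/(-11306) = 7*(-1/11306) = -7/11306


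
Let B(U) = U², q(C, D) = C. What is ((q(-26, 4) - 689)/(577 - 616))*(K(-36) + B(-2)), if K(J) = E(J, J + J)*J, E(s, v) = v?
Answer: 142780/3 ≈ 47593.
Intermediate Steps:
K(J) = 2*J² (K(J) = (J + J)*J = (2*J)*J = 2*J²)
((q(-26, 4) - 689)/(577 - 616))*(K(-36) + B(-2)) = ((-26 - 689)/(577 - 616))*(2*(-36)² + (-2)²) = (-715/(-39))*(2*1296 + 4) = (-715*(-1/39))*(2592 + 4) = (55/3)*2596 = 142780/3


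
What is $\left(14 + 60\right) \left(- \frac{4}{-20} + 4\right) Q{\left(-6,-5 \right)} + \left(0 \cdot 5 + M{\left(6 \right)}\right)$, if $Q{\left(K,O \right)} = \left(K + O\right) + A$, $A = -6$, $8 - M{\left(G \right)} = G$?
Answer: $- \frac{26408}{5} \approx -5281.6$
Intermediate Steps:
$M{\left(G \right)} = 8 - G$
$Q{\left(K,O \right)} = -6 + K + O$ ($Q{\left(K,O \right)} = \left(K + O\right) - 6 = -6 + K + O$)
$\left(14 + 60\right) \left(- \frac{4}{-20} + 4\right) Q{\left(-6,-5 \right)} + \left(0 \cdot 5 + M{\left(6 \right)}\right) = \left(14 + 60\right) \left(- \frac{4}{-20} + 4\right) \left(-6 - 6 - 5\right) + \left(0 \cdot 5 + \left(8 - 6\right)\right) = 74 \left(\left(-4\right) \left(- \frac{1}{20}\right) + 4\right) \left(-17\right) + \left(0 + \left(8 - 6\right)\right) = 74 \left(\frac{1}{5} + 4\right) \left(-17\right) + \left(0 + 2\right) = 74 \cdot \frac{21}{5} \left(-17\right) + 2 = \frac{1554}{5} \left(-17\right) + 2 = - \frac{26418}{5} + 2 = - \frac{26408}{5}$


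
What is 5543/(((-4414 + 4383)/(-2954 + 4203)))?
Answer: -6923207/31 ≈ -2.2333e+5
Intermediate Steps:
5543/(((-4414 + 4383)/(-2954 + 4203))) = 5543/((-31/1249)) = 5543/((-31*1/1249)) = 5543/(-31/1249) = 5543*(-1249/31) = -6923207/31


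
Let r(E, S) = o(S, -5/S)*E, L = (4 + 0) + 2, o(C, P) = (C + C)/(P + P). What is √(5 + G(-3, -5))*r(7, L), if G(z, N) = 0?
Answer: -252*√5/5 ≈ -112.70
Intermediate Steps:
o(C, P) = C/P (o(C, P) = (2*C)/((2*P)) = (2*C)*(1/(2*P)) = C/P)
L = 6 (L = 4 + 2 = 6)
r(E, S) = -E*S²/5 (r(E, S) = (S/((-5/S)))*E = (S*(-S/5))*E = (-S²/5)*E = -E*S²/5)
√(5 + G(-3, -5))*r(7, L) = √(5 + 0)*(-⅕*7*6²) = √5*(-⅕*7*36) = √5*(-252/5) = -252*√5/5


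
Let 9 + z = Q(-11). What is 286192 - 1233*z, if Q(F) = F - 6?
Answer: 318250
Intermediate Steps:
Q(F) = -6 + F
z = -26 (z = -9 + (-6 - 11) = -9 - 17 = -26)
286192 - 1233*z = 286192 - 1233*(-26) = 286192 - 1*(-32058) = 286192 + 32058 = 318250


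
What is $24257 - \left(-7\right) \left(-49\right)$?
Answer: $23914$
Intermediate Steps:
$24257 - \left(-7\right) \left(-49\right) = 24257 - 343 = 23914$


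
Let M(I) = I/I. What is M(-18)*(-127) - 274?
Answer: -401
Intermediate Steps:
M(I) = 1
M(-18)*(-127) - 274 = 1*(-127) - 274 = -127 - 274 = -401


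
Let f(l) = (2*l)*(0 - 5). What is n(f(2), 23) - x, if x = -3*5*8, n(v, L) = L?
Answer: 143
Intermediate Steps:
f(l) = -10*l (f(l) = (2*l)*(-5) = -10*l)
x = -120 (x = -15*8 = -120)
n(f(2), 23) - x = 23 - 1*(-120) = 23 + 120 = 143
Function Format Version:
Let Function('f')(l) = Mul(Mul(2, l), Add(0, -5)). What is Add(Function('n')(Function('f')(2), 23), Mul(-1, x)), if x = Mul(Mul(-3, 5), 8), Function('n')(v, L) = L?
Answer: 143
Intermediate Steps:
Function('f')(l) = Mul(-10, l) (Function('f')(l) = Mul(Mul(2, l), -5) = Mul(-10, l))
x = -120 (x = Mul(-15, 8) = -120)
Add(Function('n')(Function('f')(2), 23), Mul(-1, x)) = Add(23, Mul(-1, -120)) = Add(23, 120) = 143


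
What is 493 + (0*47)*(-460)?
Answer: 493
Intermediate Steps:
493 + (0*47)*(-460) = 493 + 0*(-460) = 493 + 0 = 493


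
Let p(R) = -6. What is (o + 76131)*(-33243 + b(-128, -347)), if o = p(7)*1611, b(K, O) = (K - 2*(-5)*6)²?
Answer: -1902161835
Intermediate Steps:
b(K, O) = (60 + K)² (b(K, O) = (K + 10*6)² = (K + 60)² = (60 + K)²)
o = -9666 (o = -6*1611 = -9666)
(o + 76131)*(-33243 + b(-128, -347)) = (-9666 + 76131)*(-33243 + (60 - 128)²) = 66465*(-33243 + (-68)²) = 66465*(-33243 + 4624) = 66465*(-28619) = -1902161835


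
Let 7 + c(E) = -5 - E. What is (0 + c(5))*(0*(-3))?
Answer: 0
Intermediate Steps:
c(E) = -12 - E (c(E) = -7 + (-5 - E) = -12 - E)
(0 + c(5))*(0*(-3)) = (0 + (-12 - 1*5))*(0*(-3)) = (0 + (-12 - 5))*0 = (0 - 17)*0 = -17*0 = 0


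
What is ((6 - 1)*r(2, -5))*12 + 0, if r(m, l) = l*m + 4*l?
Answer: -1800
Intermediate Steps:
r(m, l) = 4*l + l*m
((6 - 1)*r(2, -5))*12 + 0 = ((6 - 1)*(-5*(4 + 2)))*12 + 0 = (5*(-5*6))*12 + 0 = (5*(-30))*12 + 0 = -150*12 + 0 = -1800 + 0 = -1800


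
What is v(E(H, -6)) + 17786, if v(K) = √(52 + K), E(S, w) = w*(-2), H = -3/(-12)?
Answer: 17794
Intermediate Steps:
H = ¼ (H = -3*(-1/12) = ¼ ≈ 0.25000)
E(S, w) = -2*w
v(E(H, -6)) + 17786 = √(52 - 2*(-6)) + 17786 = √(52 + 12) + 17786 = √64 + 17786 = 8 + 17786 = 17794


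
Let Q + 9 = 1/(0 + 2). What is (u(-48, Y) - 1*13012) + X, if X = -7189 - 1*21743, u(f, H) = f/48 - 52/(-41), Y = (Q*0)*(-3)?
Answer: -1719693/41 ≈ -41944.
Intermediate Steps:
Q = -17/2 (Q = -9 + 1/(0 + 2) = -9 + 1/2 = -9 + ½ = -17/2 ≈ -8.5000)
Y = 0 (Y = -17/2*0*(-3) = 0*(-3) = 0)
u(f, H) = 52/41 + f/48 (u(f, H) = f*(1/48) - 52*(-1/41) = f/48 + 52/41 = 52/41 + f/48)
X = -28932 (X = -7189 - 21743 = -28932)
(u(-48, Y) - 1*13012) + X = ((52/41 + (1/48)*(-48)) - 1*13012) - 28932 = ((52/41 - 1) - 13012) - 28932 = (11/41 - 13012) - 28932 = -533481/41 - 28932 = -1719693/41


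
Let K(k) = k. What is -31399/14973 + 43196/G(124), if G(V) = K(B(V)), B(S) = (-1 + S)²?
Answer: 57246079/75508839 ≈ 0.75814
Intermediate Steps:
G(V) = (-1 + V)²
-31399/14973 + 43196/G(124) = -31399/14973 + 43196/((-1 + 124)²) = -31399*1/14973 + 43196/(123²) = -31399/14973 + 43196/15129 = 57246079/75508839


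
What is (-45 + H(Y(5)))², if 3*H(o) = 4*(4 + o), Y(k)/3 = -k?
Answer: 32041/9 ≈ 3560.1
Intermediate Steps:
Y(k) = -3*k (Y(k) = 3*(-k) = -3*k)
H(o) = 16/3 + 4*o/3 (H(o) = (4*(4 + o))/3 = (16 + 4*o)/3 = 16/3 + 4*o/3)
(-45 + H(Y(5)))² = (-45 + (16/3 + 4*(-3*5)/3))² = (-45 + (16/3 + (4/3)*(-15)))² = (-45 + (16/3 - 20))² = (-45 - 44/3)² = (-179/3)² = 32041/9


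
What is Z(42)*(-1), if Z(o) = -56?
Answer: 56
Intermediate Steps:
Z(42)*(-1) = -56*(-1) = 56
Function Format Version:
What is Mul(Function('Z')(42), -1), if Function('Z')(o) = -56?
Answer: 56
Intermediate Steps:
Mul(Function('Z')(42), -1) = Mul(-56, -1) = 56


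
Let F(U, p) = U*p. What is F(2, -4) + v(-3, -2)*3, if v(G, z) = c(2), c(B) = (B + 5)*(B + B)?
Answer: 76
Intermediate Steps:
c(B) = 2*B*(5 + B) (c(B) = (5 + B)*(2*B) = 2*B*(5 + B))
v(G, z) = 28 (v(G, z) = 2*2*(5 + 2) = 2*2*7 = 28)
F(2, -4) + v(-3, -2)*3 = 2*(-4) + 28*3 = -8 + 84 = 76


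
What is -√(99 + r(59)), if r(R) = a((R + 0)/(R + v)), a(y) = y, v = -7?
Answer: -√67691/26 ≈ -10.007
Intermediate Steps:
r(R) = R/(-7 + R) (r(R) = (R + 0)/(R - 7) = R/(-7 + R))
-√(99 + r(59)) = -√(99 + 59/(-7 + 59)) = -√(99 + 59/52) = -√(5207/52) = -√67691/26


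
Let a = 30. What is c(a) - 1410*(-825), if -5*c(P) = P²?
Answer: 1163070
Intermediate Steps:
c(P) = -P²/5
c(a) - 1410*(-825) = -⅕*30² - 1410*(-825) = -⅕*900 + 1163250 = -180 + 1163250 = 1163070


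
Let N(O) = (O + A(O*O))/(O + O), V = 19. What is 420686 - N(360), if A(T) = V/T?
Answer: 39255005375981/93312000 ≈ 4.2069e+5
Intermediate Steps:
A(T) = 19/T
N(O) = (O + 19/O²)/(2*O) (N(O) = (O + 19/((O*O)))/(O + O) = (O + 19/(O²))/((2*O)) = (O + 19/O²)*(1/(2*O)) = (O + 19/O²)/(2*O))
420686 - N(360) = 420686 - (19 + 360³)/(2*360³) = 420686 - (19 + 46656000)/(2*46656000) = 420686 - 46656019/(2*46656000) = 420686 - 1*46656019/93312000 = 420686 - 46656019/93312000 = 39255005375981/93312000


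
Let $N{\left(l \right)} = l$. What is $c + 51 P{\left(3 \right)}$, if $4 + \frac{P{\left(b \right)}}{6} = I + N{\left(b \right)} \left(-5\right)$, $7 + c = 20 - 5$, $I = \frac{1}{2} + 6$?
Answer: $-3817$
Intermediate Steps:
$I = \frac{13}{2}$ ($I = \frac{1}{2} + 6 = \frac{13}{2} \approx 6.5$)
$c = 8$ ($c = -7 + \left(20 - 5\right) = -7 + 15 = 8$)
$P{\left(b \right)} = 15 - 30 b$ ($P{\left(b \right)} = -24 + 6 \left(\frac{13}{2} + b \left(-5\right)\right) = -24 + 6 \left(\frac{13}{2} - 5 b\right) = -24 - \left(-39 + 30 b\right) = 15 - 30 b$)
$c + 51 P{\left(3 \right)} = 8 + 51 \left(15 - 90\right) = 8 + 51 \left(-75\right) = 8 - 3825 = -3817$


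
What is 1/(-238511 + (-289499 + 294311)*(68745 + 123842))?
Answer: 1/926490133 ≈ 1.0793e-9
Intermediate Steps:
1/(-238511 + (-289499 + 294311)*(68745 + 123842)) = 1/(-238511 + 4812*192587) = 1/(-238511 + 926728644) = 1/926490133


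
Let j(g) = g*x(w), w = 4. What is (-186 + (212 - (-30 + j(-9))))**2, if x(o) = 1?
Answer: 4225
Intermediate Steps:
j(g) = g (j(g) = g*1 = g)
(-186 + (212 - (-30 + j(-9))))**2 = (-186 + (212 - (-30 - 9)))**2 = (-186 + (212 - 1*(-39)))**2 = (-186 + (212 + 39))**2 = (-186 + 251)**2 = 65**2 = 4225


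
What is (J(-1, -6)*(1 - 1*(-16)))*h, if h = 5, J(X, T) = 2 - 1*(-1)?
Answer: 255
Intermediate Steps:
J(X, T) = 3 (J(X, T) = 2 + 1 = 3)
(J(-1, -6)*(1 - 1*(-16)))*h = (3*(1 - 1*(-16)))*5 = (3*(1 + 16))*5 = (3*17)*5 = 51*5 = 255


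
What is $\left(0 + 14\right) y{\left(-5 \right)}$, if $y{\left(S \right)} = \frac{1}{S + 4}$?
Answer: $-14$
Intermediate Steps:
$y{\left(S \right)} = \frac{1}{4 + S}$
$\left(0 + 14\right) y{\left(-5 \right)} = \frac{0 + 14}{4 - 5} = \frac{14}{-1} = 14 \left(-1\right) = -14$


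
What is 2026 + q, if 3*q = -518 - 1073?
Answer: 4487/3 ≈ 1495.7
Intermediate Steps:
q = -1591/3 (q = (-518 - 1073)/3 = (⅓)*(-1591) = -1591/3 ≈ -530.33)
2026 + q = 2026 - 1591/3 = 4487/3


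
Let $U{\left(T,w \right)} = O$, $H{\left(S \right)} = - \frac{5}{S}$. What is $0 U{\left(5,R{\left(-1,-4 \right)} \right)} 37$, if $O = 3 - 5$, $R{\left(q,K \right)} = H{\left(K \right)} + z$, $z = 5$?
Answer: $0$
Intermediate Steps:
$R{\left(q,K \right)} = 5 - \frac{5}{K}$ ($R{\left(q,K \right)} = - \frac{5}{K} + 5 = 5 - \frac{5}{K}$)
$O = -2$ ($O = 3 - 5 = -2$)
$U{\left(T,w \right)} = -2$
$0 U{\left(5,R{\left(-1,-4 \right)} \right)} 37 = 0 \left(-2\right) 37 = 0 \cdot 37 = 0$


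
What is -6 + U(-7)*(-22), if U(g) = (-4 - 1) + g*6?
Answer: 1028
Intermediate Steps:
U(g) = -5 + 6*g
-6 + U(-7)*(-22) = -6 + (-5 + 6*(-7))*(-22) = -6 + (-5 - 42)*(-22) = -6 - 47*(-22) = -6 + 1034 = 1028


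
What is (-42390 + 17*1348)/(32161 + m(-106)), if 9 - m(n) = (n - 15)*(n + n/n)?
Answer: -19474/19465 ≈ -1.0005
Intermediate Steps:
m(n) = 9 - (1 + n)*(-15 + n) (m(n) = 9 - (n - 15)*(n + n/n) = 9 - (-15 + n)*(n + 1) = 9 - (-15 + n)*(1 + n) = 9 - (1 + n)*(-15 + n))
(-42390 + 17*1348)/(32161 + m(-106)) = (-42390 + 17*1348)/(32161 + (24 - 1*(-106)² + 14*(-106))) = (-42390 + 22916)/(32161 + (24 - 1*11236 - 1484)) = -19474/(32161 + (24 - 11236 - 1484)) = -19474/(32161 - 12696) = -19474/19465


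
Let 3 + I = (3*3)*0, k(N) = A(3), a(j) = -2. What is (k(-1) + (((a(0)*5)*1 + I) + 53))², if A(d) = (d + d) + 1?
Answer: 2209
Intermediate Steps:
A(d) = 1 + 2*d (A(d) = 2*d + 1 = 1 + 2*d)
k(N) = 7 (k(N) = 1 + 2*3 = 1 + 6 = 7)
I = -3 (I = -3 + (3*3)*0 = -3 + 9*0 = -3 + 0 = -3)
(k(-1) + (((a(0)*5)*1 + I) + 53))² = (7 + ((-2*5*1 - 3) + 53))² = (7 + ((-10*1 - 3) + 53))² = (7 + ((-10 - 3) + 53))² = (7 + (-13 + 53))² = (7 + 40)² = 47² = 2209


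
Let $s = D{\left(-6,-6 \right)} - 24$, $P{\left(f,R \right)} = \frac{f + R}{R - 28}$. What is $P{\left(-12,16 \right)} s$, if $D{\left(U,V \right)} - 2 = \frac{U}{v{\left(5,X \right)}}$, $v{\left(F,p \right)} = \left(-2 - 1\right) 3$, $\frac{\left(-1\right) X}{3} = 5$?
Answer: $\frac{64}{9} \approx 7.1111$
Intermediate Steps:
$X = -15$ ($X = \left(-3\right) 5 = -15$)
$P{\left(f,R \right)} = \frac{R + f}{-28 + R}$
$v{\left(F,p \right)} = -9$ ($v{\left(F,p \right)} = \left(-3\right) 3 = -9$)
$D{\left(U,V \right)} = 2 - \frac{U}{9}$ ($D{\left(U,V \right)} = 2 + \frac{U}{-9} = 2 - \frac{U}{9}$)
$s = - \frac{64}{3}$ ($s = \left(2 - - \frac{2}{3}\right) - 24 = \left(2 + \frac{2}{3}\right) - 24 = \frac{8}{3} - 24 = - \frac{64}{3} \approx -21.333$)
$P{\left(-12,16 \right)} s = \frac{16 - 12}{-28 + 16} \left(- \frac{64}{3}\right) = \frac{1}{-12} \cdot 4 \left(- \frac{64}{3}\right) = \left(- \frac{1}{12}\right) 4 \left(- \frac{64}{3}\right) = \left(- \frac{1}{3}\right) \left(- \frac{64}{3}\right) = \frac{64}{9}$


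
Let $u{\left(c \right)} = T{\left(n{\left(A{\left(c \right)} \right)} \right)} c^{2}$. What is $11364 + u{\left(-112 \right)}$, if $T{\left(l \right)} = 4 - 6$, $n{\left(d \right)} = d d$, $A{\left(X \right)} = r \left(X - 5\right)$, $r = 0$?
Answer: $-13724$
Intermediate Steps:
$A{\left(X \right)} = 0$ ($A{\left(X \right)} = 0 \left(X - 5\right) = 0 \left(-5 + X\right) = 0$)
$n{\left(d \right)} = d^{2}$
$T{\left(l \right)} = -2$ ($T{\left(l \right)} = 4 - 6 = -2$)
$u{\left(c \right)} = - 2 c^{2}$
$11364 + u{\left(-112 \right)} = 11364 - 2 \left(-112\right)^{2} = 11364 - 25088 = -13724$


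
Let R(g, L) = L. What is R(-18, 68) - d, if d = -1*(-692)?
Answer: -624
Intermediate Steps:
d = 692
R(-18, 68) - d = 68 - 1*692 = 68 - 692 = -624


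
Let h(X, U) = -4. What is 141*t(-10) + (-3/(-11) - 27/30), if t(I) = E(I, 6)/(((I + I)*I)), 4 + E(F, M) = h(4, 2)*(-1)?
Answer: -69/110 ≈ -0.62727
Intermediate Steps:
E(F, M) = 0 (E(F, M) = -4 - 4*(-1) = -4 + 4 = 0)
t(I) = 0 (t(I) = 0/(((I + I)*I)) = 0/(((2*I)*I)) = 0/((2*I²)) = 0*(1/(2*I²)) = 0)
141*t(-10) + (-3/(-11) - 27/30) = 141*0 + (-3/(-11) - 27/30) = 0 + (-3*(-1/11) - 27*1/30) = 0 + (3/11 - 9/10) = 0 - 69/110 = -69/110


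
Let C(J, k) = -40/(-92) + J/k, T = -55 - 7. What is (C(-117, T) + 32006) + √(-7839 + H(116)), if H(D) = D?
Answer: 45643867/1426 + I*√7723 ≈ 32008.0 + 87.881*I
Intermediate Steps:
T = -62
C(J, k) = 10/23 + J/k (C(J, k) = -40*(-1/92) + J/k = 10/23 + J/k)
(C(-117, T) + 32006) + √(-7839 + H(116)) = ((10/23 - 117/(-62)) + 32006) + √(-7839 + 116) = ((10/23 - 117*(-1/62)) + 32006) + √(-7723) = ((10/23 + 117/62) + 32006) + I*√7723 = (3311/1426 + 32006) + I*√7723 = 45643867/1426 + I*√7723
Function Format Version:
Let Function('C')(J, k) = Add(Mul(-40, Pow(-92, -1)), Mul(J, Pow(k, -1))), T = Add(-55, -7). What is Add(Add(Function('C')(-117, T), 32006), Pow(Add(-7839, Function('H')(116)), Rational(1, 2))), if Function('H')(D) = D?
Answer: Add(Rational(45643867, 1426), Mul(I, Pow(7723, Rational(1, 2)))) ≈ Add(32008., Mul(87.881, I))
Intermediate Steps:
T = -62
Function('C')(J, k) = Add(Rational(10, 23), Mul(J, Pow(k, -1))) (Function('C')(J, k) = Add(Mul(-40, Rational(-1, 92)), Mul(J, Pow(k, -1))) = Add(Rational(10, 23), Mul(J, Pow(k, -1))))
Add(Add(Function('C')(-117, T), 32006), Pow(Add(-7839, Function('H')(116)), Rational(1, 2))) = Add(Add(Add(Rational(10, 23), Mul(-117, Pow(-62, -1))), 32006), Pow(Add(-7839, 116), Rational(1, 2))) = Add(Add(Add(Rational(10, 23), Mul(-117, Rational(-1, 62))), 32006), Pow(-7723, Rational(1, 2))) = Add(Add(Add(Rational(10, 23), Rational(117, 62)), 32006), Mul(I, Pow(7723, Rational(1, 2)))) = Add(Add(Rational(3311, 1426), 32006), Mul(I, Pow(7723, Rational(1, 2)))) = Add(Rational(45643867, 1426), Mul(I, Pow(7723, Rational(1, 2))))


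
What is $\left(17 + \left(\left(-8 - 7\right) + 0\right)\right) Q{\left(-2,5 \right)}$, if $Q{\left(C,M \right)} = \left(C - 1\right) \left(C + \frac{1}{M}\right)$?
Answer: $\frac{54}{5} \approx 10.8$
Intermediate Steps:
$Q{\left(C,M \right)} = \left(-1 + C\right) \left(C + \frac{1}{M}\right)$
$\left(17 + \left(\left(-8 - 7\right) + 0\right)\right) Q{\left(-2,5 \right)} = \left(17 + \left(\left(-8 - 7\right) + 0\right)\right) \frac{-1 - 2 - 10 \left(-1 - 2\right)}{5} = \left(17 + \left(-15 + 0\right)\right) \frac{-1 - 2 - 10 \left(-3\right)}{5} = \left(17 - 15\right) \frac{-1 - 2 + 30}{5} = 2 \cdot \frac{1}{5} \cdot 27 = 2 \cdot \frac{27}{5} = \frac{54}{5}$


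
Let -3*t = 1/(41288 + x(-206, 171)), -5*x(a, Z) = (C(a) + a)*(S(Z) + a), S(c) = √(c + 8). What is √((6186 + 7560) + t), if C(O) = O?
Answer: √(15039663537 + 50970168*√179)/(6*√(30392 + 103*√179)) ≈ 117.24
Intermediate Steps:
S(c) = √(8 + c)
x(a, Z) = -2*a*(a + √(8 + Z))/5 (x(a, Z) = -(a + a)*(√(8 + Z) + a)/5 = -2*a*(a + √(8 + Z))/5)
t = -1/(3*(121568/5 + 412*√179/5)) (t = -1/(3*(41288 + (⅖)*(-206)*(-1*(-206) - √(8 + 171)))) = -1/(3*(41288 + (⅖)*(-206)*(206 - √179))) = -1/(3*(41288 + (-84872/5 + 412*√179/5))) = -1/(3*(121568/5 + 412*√179/5)) ≈ -1.3115e-5)
√((6186 + 7560) + t) = √((6186 + 7560) + (-37990/2765323959 + 515*√179/11061295836)) = √(13746 + (-37990/2765323959 + 515*√179/11061295836)) = √(38012143102424/2765323959 + 515*√179/11061295836)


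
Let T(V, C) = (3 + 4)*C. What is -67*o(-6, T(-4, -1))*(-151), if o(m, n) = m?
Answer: -60702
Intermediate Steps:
T(V, C) = 7*C
-67*o(-6, T(-4, -1))*(-151) = -67*(-6)*(-151) = 402*(-151) = -60702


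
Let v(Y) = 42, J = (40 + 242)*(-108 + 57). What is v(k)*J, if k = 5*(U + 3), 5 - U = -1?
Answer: -604044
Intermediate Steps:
U = 6 (U = 5 - 1*(-1) = 5 + 1 = 6)
J = -14382 (J = 282*(-51) = -14382)
k = 45 (k = 5*(6 + 3) = 5*9 = 45)
v(k)*J = 42*(-14382) = -604044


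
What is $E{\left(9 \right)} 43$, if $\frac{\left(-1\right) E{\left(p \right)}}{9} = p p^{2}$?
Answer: $-282123$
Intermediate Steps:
$E{\left(p \right)} = - 9 p^{3}$ ($E{\left(p \right)} = - 9 p p^{2} = - 9 p^{3}$)
$E{\left(9 \right)} 43 = - 9 \cdot 9^{3} \cdot 43 = \left(-9\right) 729 \cdot 43 = \left(-6561\right) 43 = -282123$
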